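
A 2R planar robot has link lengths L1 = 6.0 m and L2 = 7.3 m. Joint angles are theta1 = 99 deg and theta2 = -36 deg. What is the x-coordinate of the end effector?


Convert angles to radians: theta1 = 1.7279, theta2 = -0.6283
x = L1*cos(theta1) + L2*cos(theta1+theta2)
x = -0.9386 + 3.3141
x = 2.3755


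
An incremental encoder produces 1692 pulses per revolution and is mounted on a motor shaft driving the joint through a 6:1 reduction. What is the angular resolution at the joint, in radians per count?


counts per rev = 1692
effective counts at joint = 1692 * 6 = 10152
resolution = 2*pi / 10152
= 6.1891e-04 rad/count


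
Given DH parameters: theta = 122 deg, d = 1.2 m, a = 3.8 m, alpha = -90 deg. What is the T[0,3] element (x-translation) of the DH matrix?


T[0,3] = a * cos(theta)
= 3.8 * cos(122 deg)
= 3.8 * -0.5299
= -2.0137


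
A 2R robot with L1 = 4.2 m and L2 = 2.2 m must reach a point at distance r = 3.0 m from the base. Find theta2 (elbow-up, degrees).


cos(theta2) = (r^2 - L1^2 - L2^2) / (2*L1*L2)
cos(theta2) = (9.0 - 17.64 - 4.84) / 18.48
cos(theta2) = -0.729437
theta2 = 136.8392 degrees


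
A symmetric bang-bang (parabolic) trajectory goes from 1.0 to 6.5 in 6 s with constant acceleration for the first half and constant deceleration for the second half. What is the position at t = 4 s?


Symmetric rest-to-rest: each phase covers (pf-p0)/2 in time T/2. 0.5*a*(T/2)^2 = (pf-p0)/2 => a = 4*(pf-p0)/T^2
a = 4*(6.5-1.0)/6^2 = 0.6111
t = 4 is in the deceleration phase (t > T/2).
p = pf - 0.5*a*(T-t)^2 = 6.5 - 0.5*0.6111*2^2
= 5.2778


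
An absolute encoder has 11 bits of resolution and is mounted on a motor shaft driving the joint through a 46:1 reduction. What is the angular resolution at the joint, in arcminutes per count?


counts = 2^11 = 2048
effective counts at joint = 2048 * 46 = 94208
resolution = 360*60 / 94208
= 0.2293 arcmin/count


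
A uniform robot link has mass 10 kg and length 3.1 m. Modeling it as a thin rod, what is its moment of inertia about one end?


I = (1/3) * m * L^2
= (1/3) * 10 * 3.1^2
= 0.333333 * 10 * 9.61
= 32.0333 kg*m^2


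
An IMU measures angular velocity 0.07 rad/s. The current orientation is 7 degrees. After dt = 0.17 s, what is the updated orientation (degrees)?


delta_theta = w * dt = 0.07 * 0.17 = 0.0119 rad
= 0.6818 deg
theta_new = 7 + 0.6818 = 7.6818 deg


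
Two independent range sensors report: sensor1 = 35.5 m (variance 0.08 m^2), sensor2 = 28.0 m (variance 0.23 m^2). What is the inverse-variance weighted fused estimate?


w1 = (1/var1) / (1/var1 + 1/var2)
   = 12.5 / (12.5 + 4.3478) = 0.7419
w2 = 1 - w1 = 0.2581
fused = w1*s1 + w2*s2 = 26.3387 + 7.2258
= 33.5645 m


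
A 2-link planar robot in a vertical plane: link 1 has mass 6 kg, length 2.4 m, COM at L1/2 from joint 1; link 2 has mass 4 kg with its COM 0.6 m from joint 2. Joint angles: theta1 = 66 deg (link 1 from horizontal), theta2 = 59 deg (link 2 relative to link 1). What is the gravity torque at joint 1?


Horizontal distance from joint 1 to link-1 COM:
  x_c1 = (L1/2)*cos(t1) = 1.2 * 0.4067 = 0.4881 m
Horizontal distance from joint 1 to link-2 COM:
  x_c2 = L1*cos(t1) + Lc2*cos(t1+t2)
       = 2.4*0.4067 + 0.6*-0.5736 = 0.632 m
tau1 = m1*g*x_c1 + m2*g*x_c2
     = 6*9.81*0.4881 + 4*9.81*0.632
     = 28.7286 + 24.8005
     = 53.5292 Nm


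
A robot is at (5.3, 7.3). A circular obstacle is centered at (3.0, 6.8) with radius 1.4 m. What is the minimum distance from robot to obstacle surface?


center_dist = sqrt((5.3-3.0)^2 + (7.3-6.8)^2)
= sqrt(5.29 + 0.25)
= 2.3537
min_dist = center_dist - radius = 2.3537 - 1.4 = 0.9537 m


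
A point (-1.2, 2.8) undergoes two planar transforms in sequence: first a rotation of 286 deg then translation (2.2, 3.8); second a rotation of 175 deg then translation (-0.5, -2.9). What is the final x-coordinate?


After transform 1:
x1 = cos(286)*-1.2 - sin(286)*2.8 + 2.2 = 4.5608
y1 = sin(286)*-1.2 + cos(286)*2.8 + 3.8 = 5.7253
After transform 2:
x2 = cos(175)*4.5608 - sin(175)*5.7253 + -0.5
= -5.5424


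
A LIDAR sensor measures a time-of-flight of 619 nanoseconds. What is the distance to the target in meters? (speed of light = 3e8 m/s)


tof = 619 ns = 6.19e-07 s
dist = c * tof / 2
= 3e8 * 6.19e-07 / 2
= 92.85 m


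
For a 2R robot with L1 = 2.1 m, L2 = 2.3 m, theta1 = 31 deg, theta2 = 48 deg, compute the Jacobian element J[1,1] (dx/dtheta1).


J[1,1] = -L1*sin(t1) - L2*sin(t1+t2)
= -2.1*sin(31) - 2.3*sin(79)
= -3.3393


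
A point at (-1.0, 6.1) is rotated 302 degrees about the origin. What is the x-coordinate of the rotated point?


x' = x*cos(theta) - y*sin(theta)
cos(302 deg) = 0.5299, sin(302 deg) = -0.848
x' = -1.0 * 0.5299 - 6.1 * -0.848
= -0.5299 - -5.1731
= 4.6432


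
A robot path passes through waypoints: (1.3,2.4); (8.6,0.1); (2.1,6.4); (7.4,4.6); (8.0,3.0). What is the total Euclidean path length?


Segment lengths:
  seg1 = sqrt((7.3)^2 + (-2.3)^2) = 7.6538
  seg2 = sqrt((-6.5)^2 + (6.3)^2) = 9.0521
  seg3 = sqrt((5.3)^2 + (-1.8)^2) = 5.5973
  seg4 = sqrt((0.6)^2 + (-1.6)^2) = 1.7088
Total = 24.012


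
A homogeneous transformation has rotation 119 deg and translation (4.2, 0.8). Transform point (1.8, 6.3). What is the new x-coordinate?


x' = cos(theta)*px - sin(theta)*py + tx
= -0.4848*1.8 - 0.8746*6.3 + 4.2
= -2.1828


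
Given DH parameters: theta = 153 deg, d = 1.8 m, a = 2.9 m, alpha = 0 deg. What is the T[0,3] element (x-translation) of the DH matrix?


T[0,3] = a * cos(theta)
= 2.9 * cos(153 deg)
= 2.9 * -0.891
= -2.5839


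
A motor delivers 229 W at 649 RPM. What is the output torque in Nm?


omega = 649 * 2*pi/60 = 67.9631 rad/s
tau = P / omega = 229 / 67.9631
= 3.3695 Nm


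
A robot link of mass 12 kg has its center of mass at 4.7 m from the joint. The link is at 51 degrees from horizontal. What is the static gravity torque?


tau = m*g*L*cos(angle)
= 12 * 9.81 * 4.7 * cos(51 deg)
= 12 * 9.81 * 4.7 * 0.6293
= 348.1929 Nm


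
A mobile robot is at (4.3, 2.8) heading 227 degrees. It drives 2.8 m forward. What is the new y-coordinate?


y_new = y0 + d*sin(theta)
= 2.8 + 2.8*sin(227)
= 2.8 + -2.0478
= 0.7522


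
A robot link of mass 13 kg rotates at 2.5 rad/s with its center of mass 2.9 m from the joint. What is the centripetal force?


F = m * omega^2 * r
= 13 * 2.5^2 * 2.9
= 13 * 6.25 * 2.9
= 235.625 N


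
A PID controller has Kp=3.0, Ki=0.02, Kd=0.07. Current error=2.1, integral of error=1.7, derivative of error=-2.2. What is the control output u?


u = Kp*e + Ki*int(e) + Kd*de/dt
= 3.0*2.1 + 0.02*1.7 + 0.07*(-2.2)
= 6.3 + 0.034 + -0.154
= 6.18


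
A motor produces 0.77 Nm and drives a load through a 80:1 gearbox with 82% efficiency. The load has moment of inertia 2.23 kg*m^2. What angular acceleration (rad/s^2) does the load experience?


tau_out = tau_motor * N * eta
= 0.77 * 80 * 0.82 = 50.512 Nm
alpha = tau_out / I = 50.512 / 2.23
= 22.6511 rad/s^2


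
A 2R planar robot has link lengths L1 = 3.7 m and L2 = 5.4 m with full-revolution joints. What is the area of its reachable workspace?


r_max = L1 + L2 = 9.1 m
r_min = |L1 - L2| = 1.7 m
Area = pi*(r_max^2 - r_min^2)
= pi*(82.81 - 2.89)
= pi * 79.92
= 251.0761 m^2


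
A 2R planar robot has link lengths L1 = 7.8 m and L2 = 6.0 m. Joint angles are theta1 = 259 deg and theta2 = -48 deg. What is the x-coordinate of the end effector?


Convert angles to radians: theta1 = 4.5204, theta2 = -0.8378
x = L1*cos(theta1) + L2*cos(theta1+theta2)
x = -1.4883 + -5.143
x = -6.6313


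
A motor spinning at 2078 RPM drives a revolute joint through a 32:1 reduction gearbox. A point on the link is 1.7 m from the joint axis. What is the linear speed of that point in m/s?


omega_motor = 2078 * 2*pi/60 = 217.6077 rad/s
omega_joint = omega_motor / 32 = 6.8002 rad/s
v = omega_joint * r = 6.8002 * 1.7
= 11.5604 m/s


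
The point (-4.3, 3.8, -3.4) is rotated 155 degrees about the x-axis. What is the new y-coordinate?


Rotation about x-axis: y' = y*cos(theta) - z*sin(theta)
= 3.8 * -0.9063 - -3.4 * 0.4226
= -2.0071


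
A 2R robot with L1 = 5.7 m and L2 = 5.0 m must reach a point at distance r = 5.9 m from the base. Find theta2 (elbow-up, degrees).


cos(theta2) = (r^2 - L1^2 - L2^2) / (2*L1*L2)
cos(theta2) = (34.81 - 32.49 - 25.0) / 57.0
cos(theta2) = -0.397895
theta2 = 113.4466 degrees


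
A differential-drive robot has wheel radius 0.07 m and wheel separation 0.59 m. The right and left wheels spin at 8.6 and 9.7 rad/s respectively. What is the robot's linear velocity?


vR = r*wR = 0.07*8.6 = 0.602 m/s
vL = r*wL = 0.07*9.7 = 0.679 m/s
v = (vR+vL)/2 = 0.6405 m/s
omega = (vR-vL)/L = -0.1305 rad/s
linear velocity = 0.6405 m/s


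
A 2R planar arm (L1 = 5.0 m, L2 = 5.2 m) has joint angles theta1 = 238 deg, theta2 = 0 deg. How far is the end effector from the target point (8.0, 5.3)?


End effector via forward kinematics:
x = L1*cos(t1) + L2*cos(t1+t2) = -5.4052
y = L1*sin(t1) + L2*sin(t1+t2) = -8.6501
Distance to target:
d = sqrt((8.0 - -5.4052)^2 + (5.3 - -8.6501)^2)
= sqrt(179.6988 + 194.605)
= 19.3469 m


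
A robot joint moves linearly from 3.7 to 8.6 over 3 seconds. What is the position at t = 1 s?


s = t/T = 1/3 = 0.3333
p(t) = p0 + (pf-p0)*s
= 3.7 + (8.6 - 3.7) * 0.3333
= 5.3333


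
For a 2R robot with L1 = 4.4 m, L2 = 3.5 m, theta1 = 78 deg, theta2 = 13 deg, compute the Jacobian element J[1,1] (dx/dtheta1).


J[1,1] = -L1*sin(t1) - L2*sin(t1+t2)
= -4.4*sin(78) - 3.5*sin(91)
= -7.8033


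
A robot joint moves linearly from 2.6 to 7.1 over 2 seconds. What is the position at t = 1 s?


s = t/T = 1/2 = 0.5
p(t) = p0 + (pf-p0)*s
= 2.6 + (7.1 - 2.6) * 0.5
= 4.85


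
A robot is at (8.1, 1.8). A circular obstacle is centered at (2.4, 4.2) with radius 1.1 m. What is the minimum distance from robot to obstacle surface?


center_dist = sqrt((8.1-2.4)^2 + (1.8-4.2)^2)
= sqrt(32.49 + 5.76)
= 6.1847
min_dist = center_dist - radius = 6.1847 - 1.1 = 5.0847 m


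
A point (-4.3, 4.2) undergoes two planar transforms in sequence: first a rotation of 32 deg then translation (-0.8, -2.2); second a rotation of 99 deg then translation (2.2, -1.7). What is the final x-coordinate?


After transform 1:
x1 = cos(32)*-4.3 - sin(32)*4.2 + -0.8 = -6.6723
y1 = sin(32)*-4.3 + cos(32)*4.2 + -2.2 = -0.9169
After transform 2:
x2 = cos(99)*-6.6723 - sin(99)*-0.9169 + 2.2
= 4.1493


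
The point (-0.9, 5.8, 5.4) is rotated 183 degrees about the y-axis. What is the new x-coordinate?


Rotation about y-axis: x' = x*cos(theta) + z*sin(theta)
= -0.9 * -0.9986 + 5.4 * -0.0523
= 0.6162


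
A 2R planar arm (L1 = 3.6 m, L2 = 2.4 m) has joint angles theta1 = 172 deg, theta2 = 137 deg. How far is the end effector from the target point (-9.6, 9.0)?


End effector via forward kinematics:
x = L1*cos(t1) + L2*cos(t1+t2) = -2.0546
y = L1*sin(t1) + L2*sin(t1+t2) = -1.3641
Distance to target:
d = sqrt((-9.6 - -2.0546)^2 + (9.0 - -1.3641)^2)
= sqrt(56.9331 + 107.4151)
= 12.8198 m


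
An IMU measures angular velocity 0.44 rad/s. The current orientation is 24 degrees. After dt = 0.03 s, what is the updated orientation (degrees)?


delta_theta = w * dt = 0.44 * 0.03 = 0.0132 rad
= 0.7563 deg
theta_new = 24 + 0.7563 = 24.7563 deg


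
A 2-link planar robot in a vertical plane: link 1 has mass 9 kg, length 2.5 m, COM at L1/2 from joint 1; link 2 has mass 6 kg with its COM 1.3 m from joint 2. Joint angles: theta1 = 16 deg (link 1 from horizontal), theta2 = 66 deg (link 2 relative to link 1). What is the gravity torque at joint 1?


Horizontal distance from joint 1 to link-1 COM:
  x_c1 = (L1/2)*cos(t1) = 1.25 * 0.9613 = 1.2016 m
Horizontal distance from joint 1 to link-2 COM:
  x_c2 = L1*cos(t1) + Lc2*cos(t1+t2)
       = 2.5*0.9613 + 1.3*0.1392 = 2.5841 m
tau1 = m1*g*x_c1 + m2*g*x_c2
     = 9*9.81*1.2016 + 6*9.81*2.5841
     = 106.0872 + 152.0989
     = 258.1861 Nm


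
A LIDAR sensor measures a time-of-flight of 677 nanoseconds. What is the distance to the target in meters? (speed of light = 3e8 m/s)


tof = 677 ns = 6.77e-07 s
dist = c * tof / 2
= 3e8 * 6.77e-07 / 2
= 101.55 m


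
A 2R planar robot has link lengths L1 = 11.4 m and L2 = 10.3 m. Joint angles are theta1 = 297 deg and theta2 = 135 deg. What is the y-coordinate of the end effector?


Convert angles to radians: theta1 = 5.1836, theta2 = 2.3562
y = L1*sin(theta1) + L2*sin(theta1+theta2)
y = -10.1575 + 9.7959
y = -0.3616


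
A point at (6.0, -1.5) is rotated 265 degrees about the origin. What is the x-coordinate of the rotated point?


x' = x*cos(theta) - y*sin(theta)
cos(265 deg) = -0.0872, sin(265 deg) = -0.9962
x' = 6.0 * -0.0872 - -1.5 * -0.9962
= -0.5229 - 1.4943
= -2.0172


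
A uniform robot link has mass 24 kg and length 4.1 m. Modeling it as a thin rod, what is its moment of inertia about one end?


I = (1/3) * m * L^2
= (1/3) * 24 * 4.1^2
= 0.333333 * 24 * 16.81
= 134.48 kg*m^2


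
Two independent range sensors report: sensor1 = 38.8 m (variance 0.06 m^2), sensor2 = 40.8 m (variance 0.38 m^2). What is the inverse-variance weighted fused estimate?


w1 = (1/var1) / (1/var1 + 1/var2)
   = 16.6667 / (16.6667 + 2.6316) = 0.8636
w2 = 1 - w1 = 0.1364
fused = w1*s1 + w2*s2 = 33.5091 + 5.5636
= 39.0727 m


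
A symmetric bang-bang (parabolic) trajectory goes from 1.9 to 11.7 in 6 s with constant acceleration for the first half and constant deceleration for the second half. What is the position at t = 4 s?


Symmetric rest-to-rest: each phase covers (pf-p0)/2 in time T/2. 0.5*a*(T/2)^2 = (pf-p0)/2 => a = 4*(pf-p0)/T^2
a = 4*(11.7-1.9)/6^2 = 1.0889
t = 4 is in the deceleration phase (t > T/2).
p = pf - 0.5*a*(T-t)^2 = 11.7 - 0.5*1.0889*2^2
= 9.5222


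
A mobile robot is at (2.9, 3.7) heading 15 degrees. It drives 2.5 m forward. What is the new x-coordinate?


x_new = x0 + d*cos(theta)
= 2.9 + 2.5*cos(15)
= 2.9 + 2.4148
= 5.3148


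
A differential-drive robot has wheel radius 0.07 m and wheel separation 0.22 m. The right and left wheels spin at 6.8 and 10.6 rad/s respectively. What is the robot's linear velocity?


vR = r*wR = 0.07*6.8 = 0.476 m/s
vL = r*wL = 0.07*10.6 = 0.742 m/s
v = (vR+vL)/2 = 0.609 m/s
omega = (vR-vL)/L = -1.2091 rad/s
linear velocity = 0.609 m/s


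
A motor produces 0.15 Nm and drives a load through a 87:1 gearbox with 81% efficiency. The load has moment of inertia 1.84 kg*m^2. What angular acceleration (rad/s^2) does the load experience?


tau_out = tau_motor * N * eta
= 0.15 * 87 * 0.81 = 10.5705 Nm
alpha = tau_out / I = 10.5705 / 1.84
= 5.7448 rad/s^2


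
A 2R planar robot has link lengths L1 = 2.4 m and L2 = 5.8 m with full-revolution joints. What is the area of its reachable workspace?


r_max = L1 + L2 = 8.2 m
r_min = |L1 - L2| = 3.4 m
Area = pi*(r_max^2 - r_min^2)
= pi*(67.24 - 11.56)
= pi * 55.68
= 174.9239 m^2


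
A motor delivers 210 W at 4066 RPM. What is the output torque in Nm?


omega = 4066 * 2*pi/60 = 425.7905 rad/s
tau = P / omega = 210 / 425.7905
= 0.4932 Nm


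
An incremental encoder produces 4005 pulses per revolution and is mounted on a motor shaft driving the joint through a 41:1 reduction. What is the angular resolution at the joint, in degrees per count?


counts per rev = 4005
effective counts at joint = 4005 * 41 = 164205
resolution = 360 / 164205
= 0.0022 deg/count


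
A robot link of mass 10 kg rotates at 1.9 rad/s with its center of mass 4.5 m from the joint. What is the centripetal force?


F = m * omega^2 * r
= 10 * 1.9^2 * 4.5
= 10 * 3.61 * 4.5
= 162.45 N


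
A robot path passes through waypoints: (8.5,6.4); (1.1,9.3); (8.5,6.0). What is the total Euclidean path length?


Segment lengths:
  seg1 = sqrt((-7.4)^2 + (2.9)^2) = 7.948
  seg2 = sqrt((7.4)^2 + (-3.3)^2) = 8.1025
Total = 16.0504


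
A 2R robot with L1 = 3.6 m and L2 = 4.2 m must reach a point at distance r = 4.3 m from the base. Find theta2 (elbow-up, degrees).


cos(theta2) = (r^2 - L1^2 - L2^2) / (2*L1*L2)
cos(theta2) = (18.49 - 12.96 - 17.64) / 30.24
cos(theta2) = -0.400463
theta2 = 113.6071 degrees


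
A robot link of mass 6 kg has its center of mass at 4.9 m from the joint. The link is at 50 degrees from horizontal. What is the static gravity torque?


tau = m*g*L*cos(angle)
= 6 * 9.81 * 4.9 * cos(50 deg)
= 6 * 9.81 * 4.9 * 0.6428
= 185.3889 Nm


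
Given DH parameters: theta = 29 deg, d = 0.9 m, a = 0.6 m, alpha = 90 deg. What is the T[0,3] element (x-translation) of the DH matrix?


T[0,3] = a * cos(theta)
= 0.6 * cos(29 deg)
= 0.6 * 0.8746
= 0.5248


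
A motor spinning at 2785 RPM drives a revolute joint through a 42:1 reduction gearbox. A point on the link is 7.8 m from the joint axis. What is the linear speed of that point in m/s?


omega_motor = 2785 * 2*pi/60 = 291.6445 rad/s
omega_joint = omega_motor / 42 = 6.9439 rad/s
v = omega_joint * r = 6.9439 * 7.8
= 54.1626 m/s


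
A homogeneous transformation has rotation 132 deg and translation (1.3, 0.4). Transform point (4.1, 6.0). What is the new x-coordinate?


x' = cos(theta)*px - sin(theta)*py + tx
= -0.6691*4.1 - 0.7431*6.0 + 1.3
= -5.9023


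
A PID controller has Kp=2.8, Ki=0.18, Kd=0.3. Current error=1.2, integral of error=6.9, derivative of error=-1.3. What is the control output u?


u = Kp*e + Ki*int(e) + Kd*de/dt
= 2.8*1.2 + 0.18*6.9 + 0.3*(-1.3)
= 3.36 + 1.242 + -0.39
= 4.212


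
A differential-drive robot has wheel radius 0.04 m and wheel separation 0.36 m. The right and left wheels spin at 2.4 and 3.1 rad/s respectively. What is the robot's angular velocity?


vR = r*wR = 0.04*2.4 = 0.096 m/s
vL = r*wL = 0.04*3.1 = 0.124 m/s
v = (vR+vL)/2 = 0.11 m/s
omega = (vR-vL)/L = -0.0778 rad/s
angular velocity = -0.0778 rad/s


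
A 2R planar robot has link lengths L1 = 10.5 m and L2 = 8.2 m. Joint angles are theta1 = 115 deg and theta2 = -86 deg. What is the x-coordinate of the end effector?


Convert angles to radians: theta1 = 2.0071, theta2 = -1.501
x = L1*cos(theta1) + L2*cos(theta1+theta2)
x = -4.4375 + 7.1719
x = 2.7344


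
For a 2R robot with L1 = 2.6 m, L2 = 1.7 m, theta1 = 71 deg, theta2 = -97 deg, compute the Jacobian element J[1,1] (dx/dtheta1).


J[1,1] = -L1*sin(t1) - L2*sin(t1+t2)
= -2.6*sin(71) - 1.7*sin(-26)
= -1.7131


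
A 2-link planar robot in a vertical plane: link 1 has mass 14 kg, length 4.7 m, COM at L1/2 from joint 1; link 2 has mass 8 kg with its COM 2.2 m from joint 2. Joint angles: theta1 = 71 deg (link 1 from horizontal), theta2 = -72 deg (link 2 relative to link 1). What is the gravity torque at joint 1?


Horizontal distance from joint 1 to link-1 COM:
  x_c1 = (L1/2)*cos(t1) = 2.35 * 0.3256 = 0.7651 m
Horizontal distance from joint 1 to link-2 COM:
  x_c2 = L1*cos(t1) + Lc2*cos(t1+t2)
       = 4.7*0.3256 + 2.2*0.9998 = 3.7298 m
tau1 = m1*g*x_c1 + m2*g*x_c2
     = 14*9.81*0.7651 + 8*9.81*3.7298
     = 105.0768 + 292.7175
     = 397.7943 Nm


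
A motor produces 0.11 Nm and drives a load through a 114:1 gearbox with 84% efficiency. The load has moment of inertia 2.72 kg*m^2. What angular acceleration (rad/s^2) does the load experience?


tau_out = tau_motor * N * eta
= 0.11 * 114 * 0.84 = 10.5336 Nm
alpha = tau_out / I = 10.5336 / 2.72
= 3.8726 rad/s^2


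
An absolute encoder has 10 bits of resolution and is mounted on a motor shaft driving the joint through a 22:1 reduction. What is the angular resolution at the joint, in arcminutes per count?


counts = 2^10 = 1024
effective counts at joint = 1024 * 22 = 22528
resolution = 360*60 / 22528
= 0.9588 arcmin/count


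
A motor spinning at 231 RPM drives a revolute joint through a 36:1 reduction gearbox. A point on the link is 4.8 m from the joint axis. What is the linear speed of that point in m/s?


omega_motor = 231 * 2*pi/60 = 24.1903 rad/s
omega_joint = omega_motor / 36 = 0.672 rad/s
v = omega_joint * r = 0.672 * 4.8
= 3.2254 m/s


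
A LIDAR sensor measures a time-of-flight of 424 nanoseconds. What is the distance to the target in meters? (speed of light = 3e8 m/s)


tof = 424 ns = 4.24e-07 s
dist = c * tof / 2
= 3e8 * 4.24e-07 / 2
= 63.6 m


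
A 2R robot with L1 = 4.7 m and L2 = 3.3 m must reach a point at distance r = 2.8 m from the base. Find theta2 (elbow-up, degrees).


cos(theta2) = (r^2 - L1^2 - L2^2) / (2*L1*L2)
cos(theta2) = (7.84 - 22.09 - 10.89) / 31.02
cos(theta2) = -0.810445
theta2 = 144.1394 degrees


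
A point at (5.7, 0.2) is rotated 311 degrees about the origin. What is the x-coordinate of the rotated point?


x' = x*cos(theta) - y*sin(theta)
cos(311 deg) = 0.6561, sin(311 deg) = -0.7547
x' = 5.7 * 0.6561 - 0.2 * -0.7547
= 3.7395 - -0.1509
= 3.8905


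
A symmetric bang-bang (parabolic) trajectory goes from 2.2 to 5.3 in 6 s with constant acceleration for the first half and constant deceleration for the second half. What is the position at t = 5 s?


Symmetric rest-to-rest: each phase covers (pf-p0)/2 in time T/2. 0.5*a*(T/2)^2 = (pf-p0)/2 => a = 4*(pf-p0)/T^2
a = 4*(5.3-2.2)/6^2 = 0.3444
t = 5 is in the deceleration phase (t > T/2).
p = pf - 0.5*a*(T-t)^2 = 5.3 - 0.5*0.3444*1^2
= 5.1278


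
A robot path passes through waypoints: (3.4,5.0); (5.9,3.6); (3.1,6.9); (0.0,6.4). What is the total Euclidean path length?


Segment lengths:
  seg1 = sqrt((2.5)^2 + (-1.4)^2) = 2.8653
  seg2 = sqrt((-2.8)^2 + (3.3)^2) = 4.3278
  seg3 = sqrt((-3.1)^2 + (-0.5)^2) = 3.1401
Total = 10.3332


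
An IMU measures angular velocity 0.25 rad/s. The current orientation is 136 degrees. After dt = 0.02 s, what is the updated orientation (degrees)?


delta_theta = w * dt = 0.25 * 0.02 = 0.005 rad
= 0.2865 deg
theta_new = 136 + 0.2865 = 136.2865 deg


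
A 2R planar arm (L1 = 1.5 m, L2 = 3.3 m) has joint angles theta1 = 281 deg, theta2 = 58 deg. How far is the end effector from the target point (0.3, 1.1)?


End effector via forward kinematics:
x = L1*cos(t1) + L2*cos(t1+t2) = 3.367
y = L1*sin(t1) + L2*sin(t1+t2) = -2.6551
Distance to target:
d = sqrt((0.3 - 3.367)^2 + (1.1 - -2.6551)^2)
= sqrt(9.4067 + 14.1004)
= 4.8484 m


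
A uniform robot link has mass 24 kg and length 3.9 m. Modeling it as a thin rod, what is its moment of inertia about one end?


I = (1/3) * m * L^2
= (1/3) * 24 * 3.9^2
= 0.333333 * 24 * 15.21
= 121.68 kg*m^2


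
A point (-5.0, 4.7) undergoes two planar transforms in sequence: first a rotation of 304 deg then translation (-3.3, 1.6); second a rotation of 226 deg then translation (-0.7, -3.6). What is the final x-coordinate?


After transform 1:
x1 = cos(304)*-5.0 - sin(304)*4.7 + -3.3 = -2.1995
y1 = sin(304)*-5.0 + cos(304)*4.7 + 1.6 = 8.3734
After transform 2:
x2 = cos(226)*-2.1995 - sin(226)*8.3734 + -0.7
= 6.8512


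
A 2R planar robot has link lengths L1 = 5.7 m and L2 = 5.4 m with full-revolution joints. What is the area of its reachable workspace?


r_max = L1 + L2 = 11.1 m
r_min = |L1 - L2| = 0.3 m
Area = pi*(r_max^2 - r_min^2)
= pi*(123.21 - 0.09)
= pi * 123.12
= 386.7929 m^2


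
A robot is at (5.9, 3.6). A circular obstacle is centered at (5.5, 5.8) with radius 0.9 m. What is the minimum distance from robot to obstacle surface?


center_dist = sqrt((5.9-5.5)^2 + (3.6-5.8)^2)
= sqrt(0.16 + 4.84)
= 2.2361
min_dist = center_dist - radius = 2.2361 - 0.9 = 1.3361 m


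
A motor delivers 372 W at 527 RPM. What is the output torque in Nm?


omega = 527 * 2*pi/60 = 55.1873 rad/s
tau = P / omega = 372 / 55.1873
= 6.7407 Nm


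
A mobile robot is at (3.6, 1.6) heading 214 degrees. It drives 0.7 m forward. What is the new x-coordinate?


x_new = x0 + d*cos(theta)
= 3.6 + 0.7*cos(214)
= 3.6 + -0.5803
= 3.0197


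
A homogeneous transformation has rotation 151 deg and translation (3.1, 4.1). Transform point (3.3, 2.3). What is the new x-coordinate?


x' = cos(theta)*px - sin(theta)*py + tx
= -0.8746*3.3 - 0.4848*2.3 + 3.1
= -0.9013


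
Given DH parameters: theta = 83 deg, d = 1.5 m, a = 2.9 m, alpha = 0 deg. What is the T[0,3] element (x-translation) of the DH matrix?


T[0,3] = a * cos(theta)
= 2.9 * cos(83 deg)
= 2.9 * 0.1219
= 0.3534


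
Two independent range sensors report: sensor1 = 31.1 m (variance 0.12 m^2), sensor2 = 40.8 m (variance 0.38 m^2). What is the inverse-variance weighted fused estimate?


w1 = (1/var1) / (1/var1 + 1/var2)
   = 8.3333 / (8.3333 + 2.6316) = 0.76
w2 = 1 - w1 = 0.24
fused = w1*s1 + w2*s2 = 23.636 + 9.792
= 33.428 m


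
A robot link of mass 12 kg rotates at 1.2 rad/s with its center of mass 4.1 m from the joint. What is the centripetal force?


F = m * omega^2 * r
= 12 * 1.2^2 * 4.1
= 12 * 1.44 * 4.1
= 70.848 N


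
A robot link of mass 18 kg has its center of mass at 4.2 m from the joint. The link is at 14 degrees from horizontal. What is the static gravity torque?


tau = m*g*L*cos(angle)
= 18 * 9.81 * 4.2 * cos(14 deg)
= 18 * 9.81 * 4.2 * 0.9703
= 719.6062 Nm


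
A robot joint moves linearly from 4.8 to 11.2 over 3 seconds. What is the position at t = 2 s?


s = t/T = 2/3 = 0.6667
p(t) = p0 + (pf-p0)*s
= 4.8 + (11.2 - 4.8) * 0.6667
= 9.0667


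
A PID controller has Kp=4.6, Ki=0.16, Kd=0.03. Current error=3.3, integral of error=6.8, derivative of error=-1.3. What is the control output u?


u = Kp*e + Ki*int(e) + Kd*de/dt
= 4.6*3.3 + 0.16*6.8 + 0.03*(-1.3)
= 15.18 + 1.088 + -0.039
= 16.229


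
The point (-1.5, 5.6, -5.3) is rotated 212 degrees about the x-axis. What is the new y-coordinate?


Rotation about x-axis: y' = y*cos(theta) - z*sin(theta)
= 5.6 * -0.848 - -5.3 * -0.5299
= -7.5576


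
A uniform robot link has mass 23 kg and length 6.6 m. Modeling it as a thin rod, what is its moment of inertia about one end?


I = (1/3) * m * L^2
= (1/3) * 23 * 6.6^2
= 0.333333 * 23 * 43.56
= 333.96 kg*m^2


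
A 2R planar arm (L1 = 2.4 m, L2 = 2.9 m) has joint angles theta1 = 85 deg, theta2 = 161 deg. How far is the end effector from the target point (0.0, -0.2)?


End effector via forward kinematics:
x = L1*cos(t1) + L2*cos(t1+t2) = -0.9704
y = L1*sin(t1) + L2*sin(t1+t2) = -0.2584
Distance to target:
d = sqrt((0.0 - -0.9704)^2 + (-0.2 - -0.2584)^2)
= sqrt(0.9416 + 0.0034)
= 0.9721 m


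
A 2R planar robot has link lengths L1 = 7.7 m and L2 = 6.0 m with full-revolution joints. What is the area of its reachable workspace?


r_max = L1 + L2 = 13.7 m
r_min = |L1 - L2| = 1.7 m
Area = pi*(r_max^2 - r_min^2)
= pi*(187.69 - 2.89)
= pi * 184.8
= 580.5663 m^2


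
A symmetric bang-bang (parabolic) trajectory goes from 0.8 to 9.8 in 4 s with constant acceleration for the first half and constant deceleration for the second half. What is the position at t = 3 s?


Symmetric rest-to-rest: each phase covers (pf-p0)/2 in time T/2. 0.5*a*(T/2)^2 = (pf-p0)/2 => a = 4*(pf-p0)/T^2
a = 4*(9.8-0.8)/4^2 = 2.25
t = 3 is in the deceleration phase (t > T/2).
p = pf - 0.5*a*(T-t)^2 = 9.8 - 0.5*2.25*1^2
= 8.675


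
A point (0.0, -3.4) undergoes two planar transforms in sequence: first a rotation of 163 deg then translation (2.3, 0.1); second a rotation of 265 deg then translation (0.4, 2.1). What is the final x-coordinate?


After transform 1:
x1 = cos(163)*0.0 - sin(163)*-3.4 + 2.3 = 3.2941
y1 = sin(163)*0.0 + cos(163)*-3.4 + 0.1 = 3.3514
After transform 2:
x2 = cos(265)*3.2941 - sin(265)*3.3514 + 0.4
= 3.4516


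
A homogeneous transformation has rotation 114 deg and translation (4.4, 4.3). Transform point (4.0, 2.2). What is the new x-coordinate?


x' = cos(theta)*px - sin(theta)*py + tx
= -0.4067*4.0 - 0.9135*2.2 + 4.4
= 0.7633


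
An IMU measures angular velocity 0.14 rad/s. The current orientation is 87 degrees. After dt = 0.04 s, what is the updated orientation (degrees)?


delta_theta = w * dt = 0.14 * 0.04 = 0.0056 rad
= 0.3209 deg
theta_new = 87 + 0.3209 = 87.3209 deg


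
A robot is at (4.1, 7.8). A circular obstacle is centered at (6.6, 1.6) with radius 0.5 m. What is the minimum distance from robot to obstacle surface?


center_dist = sqrt((4.1-6.6)^2 + (7.8-1.6)^2)
= sqrt(6.25 + 38.44)
= 6.6851
min_dist = center_dist - radius = 6.6851 - 0.5 = 6.1851 m


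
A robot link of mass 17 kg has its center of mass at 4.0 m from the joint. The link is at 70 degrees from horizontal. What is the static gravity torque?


tau = m*g*L*cos(angle)
= 17 * 9.81 * 4.0 * cos(70 deg)
= 17 * 9.81 * 4.0 * 0.342
= 228.1548 Nm


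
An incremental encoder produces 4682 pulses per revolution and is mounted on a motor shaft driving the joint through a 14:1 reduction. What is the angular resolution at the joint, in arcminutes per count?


counts per rev = 4682
effective counts at joint = 4682 * 14 = 65548
resolution = 360*60 / 65548
= 0.3295 arcmin/count


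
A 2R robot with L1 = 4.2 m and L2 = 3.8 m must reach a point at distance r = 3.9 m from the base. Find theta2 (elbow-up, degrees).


cos(theta2) = (r^2 - L1^2 - L2^2) / (2*L1*L2)
cos(theta2) = (15.21 - 17.64 - 14.44) / 31.92
cos(theta2) = -0.528509
theta2 = 121.9048 degrees


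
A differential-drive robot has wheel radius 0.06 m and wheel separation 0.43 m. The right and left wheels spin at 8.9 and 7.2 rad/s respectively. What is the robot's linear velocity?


vR = r*wR = 0.06*8.9 = 0.534 m/s
vL = r*wL = 0.06*7.2 = 0.432 m/s
v = (vR+vL)/2 = 0.483 m/s
omega = (vR-vL)/L = 0.2372 rad/s
linear velocity = 0.483 m/s


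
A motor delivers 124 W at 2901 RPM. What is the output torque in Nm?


omega = 2901 * 2*pi/60 = 303.792 rad/s
tau = P / omega = 124 / 303.792
= 0.4082 Nm


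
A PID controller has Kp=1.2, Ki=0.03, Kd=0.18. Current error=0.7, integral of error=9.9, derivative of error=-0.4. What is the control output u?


u = Kp*e + Ki*int(e) + Kd*de/dt
= 1.2*0.7 + 0.03*9.9 + 0.18*(-0.4)
= 0.84 + 0.297 + -0.072
= 1.065


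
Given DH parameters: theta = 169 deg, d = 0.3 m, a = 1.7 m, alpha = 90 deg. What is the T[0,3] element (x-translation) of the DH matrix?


T[0,3] = a * cos(theta)
= 1.7 * cos(169 deg)
= 1.7 * -0.9816
= -1.6688


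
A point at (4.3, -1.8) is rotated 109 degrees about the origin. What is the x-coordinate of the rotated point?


x' = x*cos(theta) - y*sin(theta)
cos(109 deg) = -0.3256, sin(109 deg) = 0.9455
x' = 4.3 * -0.3256 - -1.8 * 0.9455
= -1.3999 - -1.7019
= 0.302


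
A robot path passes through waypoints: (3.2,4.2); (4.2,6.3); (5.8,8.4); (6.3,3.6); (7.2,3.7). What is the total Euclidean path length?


Segment lengths:
  seg1 = sqrt((1.0)^2 + (2.1)^2) = 2.3259
  seg2 = sqrt((1.6)^2 + (2.1)^2) = 2.6401
  seg3 = sqrt((0.5)^2 + (-4.8)^2) = 4.826
  seg4 = sqrt((0.9)^2 + (0.1)^2) = 0.9055
Total = 10.6975


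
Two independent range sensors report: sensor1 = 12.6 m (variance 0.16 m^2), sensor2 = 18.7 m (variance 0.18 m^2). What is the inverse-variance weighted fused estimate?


w1 = (1/var1) / (1/var1 + 1/var2)
   = 6.25 / (6.25 + 5.5556) = 0.5294
w2 = 1 - w1 = 0.4706
fused = w1*s1 + w2*s2 = 6.6706 + 8.8
= 15.4706 m


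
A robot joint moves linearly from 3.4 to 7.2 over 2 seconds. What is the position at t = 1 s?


s = t/T = 1/2 = 0.5
p(t) = p0 + (pf-p0)*s
= 3.4 + (7.2 - 3.4) * 0.5
= 5.3


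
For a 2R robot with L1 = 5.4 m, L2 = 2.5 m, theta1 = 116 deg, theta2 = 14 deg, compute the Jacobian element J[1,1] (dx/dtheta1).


J[1,1] = -L1*sin(t1) - L2*sin(t1+t2)
= -5.4*sin(116) - 2.5*sin(130)
= -6.7686


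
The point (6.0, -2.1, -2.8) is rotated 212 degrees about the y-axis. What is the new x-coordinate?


Rotation about y-axis: x' = x*cos(theta) + z*sin(theta)
= 6.0 * -0.848 + -2.8 * -0.5299
= -3.6045


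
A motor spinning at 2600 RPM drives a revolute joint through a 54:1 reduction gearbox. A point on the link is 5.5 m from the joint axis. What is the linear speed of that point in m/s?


omega_motor = 2600 * 2*pi/60 = 272.2714 rad/s
omega_joint = omega_motor / 54 = 5.0421 rad/s
v = omega_joint * r = 5.0421 * 5.5
= 27.7313 m/s


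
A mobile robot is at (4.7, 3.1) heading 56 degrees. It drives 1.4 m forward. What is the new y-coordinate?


y_new = y0 + d*sin(theta)
= 3.1 + 1.4*sin(56)
= 3.1 + 1.1607
= 4.2607


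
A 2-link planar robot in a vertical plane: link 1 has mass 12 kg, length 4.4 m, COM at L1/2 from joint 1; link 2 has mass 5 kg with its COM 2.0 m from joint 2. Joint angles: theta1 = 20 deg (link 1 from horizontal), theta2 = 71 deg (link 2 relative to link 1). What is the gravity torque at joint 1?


Horizontal distance from joint 1 to link-1 COM:
  x_c1 = (L1/2)*cos(t1) = 2.2 * 0.9397 = 2.0673 m
Horizontal distance from joint 1 to link-2 COM:
  x_c2 = L1*cos(t1) + Lc2*cos(t1+t2)
       = 4.4*0.9397 + 2.0*-0.0175 = 4.0997 m
tau1 = m1*g*x_c1 + m2*g*x_c2
     = 12*9.81*2.0673 + 5*9.81*4.0997
     = 243.3654 + 201.0924
     = 444.4577 Nm


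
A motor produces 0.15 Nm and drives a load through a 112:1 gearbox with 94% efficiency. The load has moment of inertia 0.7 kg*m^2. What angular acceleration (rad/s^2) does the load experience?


tau_out = tau_motor * N * eta
= 0.15 * 112 * 0.94 = 15.792 Nm
alpha = tau_out / I = 15.792 / 0.7
= 22.56 rad/s^2


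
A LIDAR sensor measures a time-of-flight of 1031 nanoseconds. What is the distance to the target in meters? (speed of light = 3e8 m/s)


tof = 1031 ns = 1.031e-06 s
dist = c * tof / 2
= 3e8 * 1.031e-06 / 2
= 154.65 m


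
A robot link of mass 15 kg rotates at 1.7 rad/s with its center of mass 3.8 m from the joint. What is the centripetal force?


F = m * omega^2 * r
= 15 * 1.7^2 * 3.8
= 15 * 2.89 * 3.8
= 164.73 N


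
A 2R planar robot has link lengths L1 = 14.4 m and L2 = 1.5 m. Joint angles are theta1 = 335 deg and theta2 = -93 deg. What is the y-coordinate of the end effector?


Convert angles to radians: theta1 = 5.8469, theta2 = -1.6232
y = L1*sin(theta1) + L2*sin(theta1+theta2)
y = -6.0857 + -1.3244
y = -7.4101


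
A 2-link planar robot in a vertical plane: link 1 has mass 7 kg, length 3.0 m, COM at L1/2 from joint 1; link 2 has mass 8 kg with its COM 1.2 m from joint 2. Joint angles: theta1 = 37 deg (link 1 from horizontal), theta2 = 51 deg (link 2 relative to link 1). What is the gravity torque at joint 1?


Horizontal distance from joint 1 to link-1 COM:
  x_c1 = (L1/2)*cos(t1) = 1.5 * 0.7986 = 1.198 m
Horizontal distance from joint 1 to link-2 COM:
  x_c2 = L1*cos(t1) + Lc2*cos(t1+t2)
       = 3.0*0.7986 + 1.2*0.0349 = 2.4378 m
tau1 = m1*g*x_c1 + m2*g*x_c2
     = 7*9.81*1.198 + 8*9.81*2.4378
     = 82.2635 + 191.3174
     = 273.5809 Nm


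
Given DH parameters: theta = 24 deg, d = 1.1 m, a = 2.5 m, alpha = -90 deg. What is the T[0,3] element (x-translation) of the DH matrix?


T[0,3] = a * cos(theta)
= 2.5 * cos(24 deg)
= 2.5 * 0.9135
= 2.2839


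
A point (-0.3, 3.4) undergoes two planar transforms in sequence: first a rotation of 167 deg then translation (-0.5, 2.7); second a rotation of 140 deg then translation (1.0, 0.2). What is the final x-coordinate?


After transform 1:
x1 = cos(167)*-0.3 - sin(167)*3.4 + -0.5 = -0.9725
y1 = sin(167)*-0.3 + cos(167)*3.4 + 2.7 = -0.6803
After transform 2:
x2 = cos(140)*-0.9725 - sin(140)*-0.6803 + 1.0
= 2.1823


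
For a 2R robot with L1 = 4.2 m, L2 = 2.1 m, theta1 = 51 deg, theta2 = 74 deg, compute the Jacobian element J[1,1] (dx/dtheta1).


J[1,1] = -L1*sin(t1) - L2*sin(t1+t2)
= -4.2*sin(51) - 2.1*sin(125)
= -4.9842


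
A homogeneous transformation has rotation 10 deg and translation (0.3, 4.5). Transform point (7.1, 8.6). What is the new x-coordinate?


x' = cos(theta)*px - sin(theta)*py + tx
= 0.9848*7.1 - 0.1736*8.6 + 0.3
= 5.7988


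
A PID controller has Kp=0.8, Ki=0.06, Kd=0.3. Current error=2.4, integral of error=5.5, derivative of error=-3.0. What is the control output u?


u = Kp*e + Ki*int(e) + Kd*de/dt
= 0.8*2.4 + 0.06*5.5 + 0.3*(-3.0)
= 1.92 + 0.33 + -0.9
= 1.35


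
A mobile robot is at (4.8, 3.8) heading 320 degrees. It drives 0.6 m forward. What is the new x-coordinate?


x_new = x0 + d*cos(theta)
= 4.8 + 0.6*cos(320)
= 4.8 + 0.4596
= 5.2596


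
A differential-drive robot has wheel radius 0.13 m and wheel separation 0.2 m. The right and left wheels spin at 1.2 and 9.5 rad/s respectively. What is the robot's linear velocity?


vR = r*wR = 0.13*1.2 = 0.156 m/s
vL = r*wL = 0.13*9.5 = 1.235 m/s
v = (vR+vL)/2 = 0.6955 m/s
omega = (vR-vL)/L = -5.395 rad/s
linear velocity = 0.6955 m/s


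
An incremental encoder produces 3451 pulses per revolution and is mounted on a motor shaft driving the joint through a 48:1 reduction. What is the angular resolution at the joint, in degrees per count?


counts per rev = 3451
effective counts at joint = 3451 * 48 = 165648
resolution = 360 / 165648
= 0.0022 deg/count


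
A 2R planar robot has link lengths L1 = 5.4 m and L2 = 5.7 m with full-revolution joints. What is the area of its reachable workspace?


r_max = L1 + L2 = 11.1 m
r_min = |L1 - L2| = 0.3 m
Area = pi*(r_max^2 - r_min^2)
= pi*(123.21 - 0.09)
= pi * 123.12
= 386.7929 m^2


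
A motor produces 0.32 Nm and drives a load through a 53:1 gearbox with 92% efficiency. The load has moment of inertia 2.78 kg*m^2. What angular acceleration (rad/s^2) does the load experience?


tau_out = tau_motor * N * eta
= 0.32 * 53 * 0.92 = 15.6032 Nm
alpha = tau_out / I = 15.6032 / 2.78
= 5.6127 rad/s^2


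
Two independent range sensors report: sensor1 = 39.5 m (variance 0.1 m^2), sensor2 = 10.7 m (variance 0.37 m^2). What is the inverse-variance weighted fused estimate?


w1 = (1/var1) / (1/var1 + 1/var2)
   = 10.0 / (10.0 + 2.7027) = 0.7872
w2 = 1 - w1 = 0.2128
fused = w1*s1 + w2*s2 = 31.0957 + 2.2766
= 33.3723 m


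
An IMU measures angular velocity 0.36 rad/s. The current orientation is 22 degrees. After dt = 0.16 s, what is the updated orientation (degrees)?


delta_theta = w * dt = 0.36 * 0.16 = 0.0576 rad
= 3.3002 deg
theta_new = 22 + 3.3002 = 25.3002 deg


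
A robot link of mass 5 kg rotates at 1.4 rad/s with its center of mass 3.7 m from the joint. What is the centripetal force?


F = m * omega^2 * r
= 5 * 1.4^2 * 3.7
= 5 * 1.96 * 3.7
= 36.26 N


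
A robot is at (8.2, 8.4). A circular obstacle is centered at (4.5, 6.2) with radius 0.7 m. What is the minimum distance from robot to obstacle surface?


center_dist = sqrt((8.2-4.5)^2 + (8.4-6.2)^2)
= sqrt(13.69 + 4.84)
= 4.3046
min_dist = center_dist - radius = 4.3046 - 0.7 = 3.6046 m


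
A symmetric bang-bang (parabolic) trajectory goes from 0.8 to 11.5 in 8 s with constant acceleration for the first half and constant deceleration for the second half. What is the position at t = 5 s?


Symmetric rest-to-rest: each phase covers (pf-p0)/2 in time T/2. 0.5*a*(T/2)^2 = (pf-p0)/2 => a = 4*(pf-p0)/T^2
a = 4*(11.5-0.8)/8^2 = 0.6687
t = 5 is in the deceleration phase (t > T/2).
p = pf - 0.5*a*(T-t)^2 = 11.5 - 0.5*0.6687*3^2
= 8.4906


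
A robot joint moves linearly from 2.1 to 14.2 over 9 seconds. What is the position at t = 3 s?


s = t/T = 3/9 = 0.3333
p(t) = p0 + (pf-p0)*s
= 2.1 + (14.2 - 2.1) * 0.3333
= 6.1333


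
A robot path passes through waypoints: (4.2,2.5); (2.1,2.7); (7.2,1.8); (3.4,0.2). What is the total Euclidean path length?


Segment lengths:
  seg1 = sqrt((-2.1)^2 + (0.2)^2) = 2.1095
  seg2 = sqrt((5.1)^2 + (-0.9)^2) = 5.1788
  seg3 = sqrt((-3.8)^2 + (-1.6)^2) = 4.1231
Total = 11.4114


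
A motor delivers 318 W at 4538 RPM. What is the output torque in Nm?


omega = 4538 * 2*pi/60 = 475.2182 rad/s
tau = P / omega = 318 / 475.2182
= 0.6692 Nm


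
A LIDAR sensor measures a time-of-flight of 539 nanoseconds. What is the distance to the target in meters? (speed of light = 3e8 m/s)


tof = 539 ns = 5.39e-07 s
dist = c * tof / 2
= 3e8 * 5.39e-07 / 2
= 80.85 m


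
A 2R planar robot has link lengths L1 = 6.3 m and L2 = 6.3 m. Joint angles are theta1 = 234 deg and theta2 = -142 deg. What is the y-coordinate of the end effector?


Convert angles to radians: theta1 = 4.0841, theta2 = -2.4784
y = L1*sin(theta1) + L2*sin(theta1+theta2)
y = -5.0968 + 6.2962
y = 1.1994
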